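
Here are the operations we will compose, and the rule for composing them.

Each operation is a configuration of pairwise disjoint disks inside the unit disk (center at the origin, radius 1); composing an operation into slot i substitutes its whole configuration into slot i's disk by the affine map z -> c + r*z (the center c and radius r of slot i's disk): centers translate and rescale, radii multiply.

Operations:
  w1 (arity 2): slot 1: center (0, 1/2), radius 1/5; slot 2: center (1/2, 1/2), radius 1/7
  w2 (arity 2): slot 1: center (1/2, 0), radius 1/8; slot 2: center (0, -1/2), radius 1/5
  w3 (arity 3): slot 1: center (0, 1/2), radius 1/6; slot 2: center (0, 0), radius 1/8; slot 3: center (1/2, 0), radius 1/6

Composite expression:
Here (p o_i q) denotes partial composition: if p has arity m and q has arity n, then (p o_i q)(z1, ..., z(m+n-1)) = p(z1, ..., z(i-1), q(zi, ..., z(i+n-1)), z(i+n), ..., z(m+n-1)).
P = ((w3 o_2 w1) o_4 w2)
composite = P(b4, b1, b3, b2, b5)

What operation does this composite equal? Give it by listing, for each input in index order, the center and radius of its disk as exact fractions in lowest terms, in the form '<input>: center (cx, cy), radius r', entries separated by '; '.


b1: center (0, 1/16), radius 1/40; b2: center (7/12, 0), radius 1/48; b3: center (1/16, 1/16), radius 1/56; b4: center (0, 1/2), radius 1/6; b5: center (1/2, -1/12), radius 1/30

Only the slot chain above each b matters under w3; compose those maps.
tracing b4 down its 1-map path: center (0, 1/2), radius 1/6
tracing b1 down its 2-map path: center (0, 1/16), radius 1/40
tracing b3 down its 2-map path: center (1/16, 1/16), radius 1/56
tracing b2 down its 2-map path: center (7/12, 0), radius 1/48
tracing b5 down its 2-map path: center (1/2, -1/12), radius 1/30


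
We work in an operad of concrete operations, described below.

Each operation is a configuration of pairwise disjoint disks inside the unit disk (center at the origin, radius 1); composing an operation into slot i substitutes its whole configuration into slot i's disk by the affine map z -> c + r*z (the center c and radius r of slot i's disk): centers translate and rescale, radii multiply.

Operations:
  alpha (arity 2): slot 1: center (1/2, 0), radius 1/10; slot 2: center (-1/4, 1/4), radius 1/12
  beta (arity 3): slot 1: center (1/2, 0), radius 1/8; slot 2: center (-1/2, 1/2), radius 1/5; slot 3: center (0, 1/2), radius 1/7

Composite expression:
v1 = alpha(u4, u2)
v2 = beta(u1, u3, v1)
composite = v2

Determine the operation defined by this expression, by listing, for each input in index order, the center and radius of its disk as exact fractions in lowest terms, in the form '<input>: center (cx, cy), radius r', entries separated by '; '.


u1: center (1/2, 0), radius 1/8; u2: center (-1/28, 15/28), radius 1/84; u3: center (-1/2, 1/2), radius 1/5; u4: center (1/14, 1/2), radius 1/70

Nesting under beta composes maps z -> c + r*z down each u-path.
input u1: composing its 1 substitution step yields center (1/2, 0), radius 1/8
input u3: composing its 1 substitution step yields center (-1/2, 1/2), radius 1/5
input u4: composing its 2 substitution steps yields center (1/14, 1/2), radius 1/70
input u2: composing its 2 substitution steps yields center (-1/28, 15/28), radius 1/84


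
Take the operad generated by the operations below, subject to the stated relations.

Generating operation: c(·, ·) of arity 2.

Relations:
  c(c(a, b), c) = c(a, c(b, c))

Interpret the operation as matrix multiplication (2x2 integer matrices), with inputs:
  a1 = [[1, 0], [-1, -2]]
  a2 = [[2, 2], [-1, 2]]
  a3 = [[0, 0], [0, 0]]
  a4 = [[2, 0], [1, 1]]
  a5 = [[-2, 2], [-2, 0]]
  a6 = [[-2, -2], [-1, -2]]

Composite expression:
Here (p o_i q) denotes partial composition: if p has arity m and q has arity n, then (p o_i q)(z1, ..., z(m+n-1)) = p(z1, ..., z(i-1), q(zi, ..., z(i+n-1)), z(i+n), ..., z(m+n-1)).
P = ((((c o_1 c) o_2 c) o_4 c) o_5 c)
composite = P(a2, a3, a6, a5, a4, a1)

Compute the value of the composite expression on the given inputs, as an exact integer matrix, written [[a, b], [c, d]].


c(a3, a6) = [[0, 0], [0, 0]]
c(a2, c(a3, a6)) = [[0, 0], [0, 0]]
c(a4, a1) = [[2, 0], [0, -2]]
c(a5, c(a4, a1)) = [[-4, -4], [-4, 0]]
c(c(a2, c(a3, a6)), c(a5, c(a4, a1))) = [[0, 0], [0, 0]]

[[0, 0], [0, 0]]


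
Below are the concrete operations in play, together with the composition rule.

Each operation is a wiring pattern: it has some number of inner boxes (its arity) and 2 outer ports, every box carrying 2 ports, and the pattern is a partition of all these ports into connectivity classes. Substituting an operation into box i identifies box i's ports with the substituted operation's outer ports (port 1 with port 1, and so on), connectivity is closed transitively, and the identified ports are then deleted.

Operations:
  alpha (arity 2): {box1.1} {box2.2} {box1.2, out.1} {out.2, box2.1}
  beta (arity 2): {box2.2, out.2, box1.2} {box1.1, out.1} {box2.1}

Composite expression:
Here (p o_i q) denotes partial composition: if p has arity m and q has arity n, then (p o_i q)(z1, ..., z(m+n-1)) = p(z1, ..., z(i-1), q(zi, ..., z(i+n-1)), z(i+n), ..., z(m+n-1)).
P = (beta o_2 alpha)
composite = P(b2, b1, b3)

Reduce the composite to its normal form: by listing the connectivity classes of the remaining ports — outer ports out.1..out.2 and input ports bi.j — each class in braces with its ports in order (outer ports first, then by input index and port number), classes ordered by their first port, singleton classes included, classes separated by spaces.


{out.1, b2.1} {out.2, b2.2, b3.1} {b1.1} {b1.2} {b3.2}

Two ports join when wires chain via beta-identified ports.
the subtree at alpha composes to {out.1, b1.2} {out.2, b3.1} {b1.1} {b3.2} on (b1, b3); out.j = own outer ports
the subtree at beta composes to {out.1, b2.1} {out.2, b2.2, b3.1} {b1.1} {b1.2} {b3.2} on (b2, b1, b3); out.j = own outer ports


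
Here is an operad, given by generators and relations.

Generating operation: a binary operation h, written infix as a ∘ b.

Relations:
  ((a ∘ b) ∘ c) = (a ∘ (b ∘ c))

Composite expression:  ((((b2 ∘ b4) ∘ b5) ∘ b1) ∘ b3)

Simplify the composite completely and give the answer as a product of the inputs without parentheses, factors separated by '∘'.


b2 ∘ b4 ∘ b5 ∘ b1 ∘ b3

The h-tree's shape is irrelevant; the b-reading-order decides.
(b2 ∘ b4) flattens to b2 ∘ b4
((b2 ∘ b4) ∘ b5) flattens to b2 ∘ b4 ∘ b5
(((b2 ∘ b4) ∘ b5) ∘ b1) flattens to b2 ∘ b4 ∘ b5 ∘ b1
((((b2 ∘ b4) ∘ b5) ∘ b1) ∘ b3) flattens to b2 ∘ b4 ∘ b5 ∘ b1 ∘ b3


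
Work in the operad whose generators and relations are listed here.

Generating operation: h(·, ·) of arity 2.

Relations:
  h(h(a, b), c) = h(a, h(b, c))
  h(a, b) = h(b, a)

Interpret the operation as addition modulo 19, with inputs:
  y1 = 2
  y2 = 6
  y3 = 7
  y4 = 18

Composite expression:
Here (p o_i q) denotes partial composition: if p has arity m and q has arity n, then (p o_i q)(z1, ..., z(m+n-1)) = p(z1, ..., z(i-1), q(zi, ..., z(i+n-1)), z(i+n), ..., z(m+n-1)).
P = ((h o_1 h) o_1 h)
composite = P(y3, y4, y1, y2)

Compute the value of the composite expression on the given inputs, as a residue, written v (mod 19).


14 (mod 19)

h(y3, y4) = 6
h(h(y3, y4), y1) = 8
h(h(h(y3, y4), y1), y2) = 14


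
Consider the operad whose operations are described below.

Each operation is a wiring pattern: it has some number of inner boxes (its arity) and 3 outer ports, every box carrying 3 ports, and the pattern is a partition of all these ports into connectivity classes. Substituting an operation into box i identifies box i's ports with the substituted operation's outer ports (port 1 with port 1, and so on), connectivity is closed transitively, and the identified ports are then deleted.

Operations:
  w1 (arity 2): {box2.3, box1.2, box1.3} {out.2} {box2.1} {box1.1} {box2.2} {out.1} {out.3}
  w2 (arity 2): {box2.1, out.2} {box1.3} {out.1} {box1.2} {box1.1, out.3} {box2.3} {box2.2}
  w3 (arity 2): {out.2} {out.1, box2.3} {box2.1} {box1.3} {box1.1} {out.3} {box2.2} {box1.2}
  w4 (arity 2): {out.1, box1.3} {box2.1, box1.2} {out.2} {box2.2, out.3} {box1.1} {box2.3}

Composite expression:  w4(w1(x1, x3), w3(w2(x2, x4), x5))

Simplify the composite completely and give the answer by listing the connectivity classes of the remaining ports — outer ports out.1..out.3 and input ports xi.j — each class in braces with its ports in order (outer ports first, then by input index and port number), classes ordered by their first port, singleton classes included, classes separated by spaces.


After gluing at w4, chains via deleted ports link the x-ports.
through w1, on inputs (x1, x3): {out.1} {out.2} {out.3} {x1.1} {x1.2, x1.3, x3.3} {x3.1} {x3.2} (out.j = stage outer ports)
through w2, on inputs (x2, x4): {out.1} {out.2, x4.1} {out.3, x2.1} {x2.2} {x2.3} {x4.2} {x4.3} (out.j = stage outer ports)
through w3, on inputs (x2, x4, x5): {out.1, x5.3} {out.2} {out.3} {x2.1} {x2.2} {x2.3} {x4.1} {x4.2} {x4.3} {x5.1} {x5.2} (out.j = stage outer ports)
through w4, on inputs (x1, x3, x2, x4, x5): {out.1} {out.2} {out.3} {x1.1} {x1.2, x1.3, x3.3} {x2.1} {x2.2} {x2.3} {x3.1} {x3.2} {x4.1} {x4.2} {x4.3} {x5.1} {x5.2} {x5.3} (out.j = stage outer ports)

{out.1} {out.2} {out.3} {x1.1} {x1.2, x1.3, x3.3} {x2.1} {x2.2} {x2.3} {x3.1} {x3.2} {x4.1} {x4.2} {x4.3} {x5.1} {x5.2} {x5.3}


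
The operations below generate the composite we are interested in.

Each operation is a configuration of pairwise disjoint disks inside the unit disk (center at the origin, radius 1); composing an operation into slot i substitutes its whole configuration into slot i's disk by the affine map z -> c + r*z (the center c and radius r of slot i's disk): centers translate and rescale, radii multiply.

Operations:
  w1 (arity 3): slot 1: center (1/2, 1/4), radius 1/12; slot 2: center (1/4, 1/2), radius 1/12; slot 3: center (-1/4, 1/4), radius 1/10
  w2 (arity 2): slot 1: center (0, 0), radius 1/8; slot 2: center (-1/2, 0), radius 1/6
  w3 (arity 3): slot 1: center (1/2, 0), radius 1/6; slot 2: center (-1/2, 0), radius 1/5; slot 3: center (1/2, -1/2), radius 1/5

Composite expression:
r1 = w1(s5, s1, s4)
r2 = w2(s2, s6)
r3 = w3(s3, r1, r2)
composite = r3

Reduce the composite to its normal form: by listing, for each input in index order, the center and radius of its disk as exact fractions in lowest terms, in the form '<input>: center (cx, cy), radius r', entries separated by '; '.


s1: center (-9/20, 1/10), radius 1/60; s2: center (1/2, -1/2), radius 1/40; s3: center (1/2, 0), radius 1/6; s4: center (-11/20, 1/20), radius 1/50; s5: center (-2/5, 1/20), radius 1/60; s6: center (2/5, -1/2), radius 1/30

Follow each s-input down from w3: c' goes to c + r*c', radius to r*r'.
s3: after 1 affine step, its disk has center (1/2, 0), radius 1/6
s5: after 2 affine steps, its disk has center (-2/5, 1/20), radius 1/60
s1: after 2 affine steps, its disk has center (-9/20, 1/10), radius 1/60
s4: after 2 affine steps, its disk has center (-11/20, 1/20), radius 1/50
s2: after 2 affine steps, its disk has center (1/2, -1/2), radius 1/40
s6: after 2 affine steps, its disk has center (2/5, -1/2), radius 1/30


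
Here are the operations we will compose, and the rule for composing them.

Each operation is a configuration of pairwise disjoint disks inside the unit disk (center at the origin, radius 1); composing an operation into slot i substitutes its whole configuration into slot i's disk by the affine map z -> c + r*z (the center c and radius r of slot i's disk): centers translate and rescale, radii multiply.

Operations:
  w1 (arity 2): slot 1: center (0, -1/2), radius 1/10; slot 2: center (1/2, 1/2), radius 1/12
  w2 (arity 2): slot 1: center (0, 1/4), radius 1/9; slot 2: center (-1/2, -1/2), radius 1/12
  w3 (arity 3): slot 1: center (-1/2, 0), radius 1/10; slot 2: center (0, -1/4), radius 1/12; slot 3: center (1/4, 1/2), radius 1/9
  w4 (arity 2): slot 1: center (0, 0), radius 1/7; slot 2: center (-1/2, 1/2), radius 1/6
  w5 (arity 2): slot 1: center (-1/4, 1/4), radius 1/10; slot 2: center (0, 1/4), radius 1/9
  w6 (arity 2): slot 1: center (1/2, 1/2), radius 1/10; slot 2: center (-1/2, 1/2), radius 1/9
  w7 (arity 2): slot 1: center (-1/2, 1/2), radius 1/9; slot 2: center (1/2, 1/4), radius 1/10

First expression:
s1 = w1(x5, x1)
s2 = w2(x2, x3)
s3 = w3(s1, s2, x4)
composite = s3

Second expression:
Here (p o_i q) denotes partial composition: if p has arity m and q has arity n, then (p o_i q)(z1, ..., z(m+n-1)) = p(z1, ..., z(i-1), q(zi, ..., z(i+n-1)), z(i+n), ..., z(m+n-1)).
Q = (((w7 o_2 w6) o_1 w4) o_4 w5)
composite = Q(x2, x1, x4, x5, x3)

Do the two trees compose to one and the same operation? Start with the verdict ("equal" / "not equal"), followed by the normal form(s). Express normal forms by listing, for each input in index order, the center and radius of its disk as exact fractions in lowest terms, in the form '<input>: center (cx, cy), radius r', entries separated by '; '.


Reducing the first expression gives x1: center (-9/20, 1/20), radius 1/120; x2: center (0, -11/48), radius 1/108; x3: center (-1/24, -7/24), radius 1/144; x4: center (1/4, 1/2), radius 1/9; x5: center (-1/2, -1/20), radius 1/100
Reducing the second expression gives x1: center (-5/9, 5/9), radius 1/54; x2: center (-1/2, 1/2), radius 1/63; x3: center (9/20, 109/360), radius 1/810; x4: center (11/20, 3/10), radius 1/100; x5: center (161/360, 109/360), radius 1/900
The forms do not match — not equal.

not equal — first x1: center (-9/20, 1/20), radius 1/120; x2: center (0, -11/48), radius 1/108; x3: center (-1/24, -7/24), radius 1/144; x4: center (1/4, 1/2), radius 1/9; x5: center (-1/2, -1/20), radius 1/100, second x1: center (-5/9, 5/9), radius 1/54; x2: center (-1/2, 1/2), radius 1/63; x3: center (9/20, 109/360), radius 1/810; x4: center (11/20, 3/10), radius 1/100; x5: center (161/360, 109/360), radius 1/900


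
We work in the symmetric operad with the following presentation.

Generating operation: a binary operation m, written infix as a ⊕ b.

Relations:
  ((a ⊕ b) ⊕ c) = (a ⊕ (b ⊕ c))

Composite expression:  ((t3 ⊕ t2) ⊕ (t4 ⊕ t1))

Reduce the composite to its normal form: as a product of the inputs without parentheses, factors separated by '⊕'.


t3 ⊕ t2 ⊕ t4 ⊕ t1


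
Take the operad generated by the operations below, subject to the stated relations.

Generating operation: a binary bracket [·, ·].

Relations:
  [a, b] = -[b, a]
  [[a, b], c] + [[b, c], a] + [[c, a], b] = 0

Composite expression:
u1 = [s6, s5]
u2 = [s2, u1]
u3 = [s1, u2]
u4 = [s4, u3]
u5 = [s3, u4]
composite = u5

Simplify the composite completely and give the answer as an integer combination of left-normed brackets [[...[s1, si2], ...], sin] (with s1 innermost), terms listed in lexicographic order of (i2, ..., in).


-[[[[[s1, s2], s5], s6], s4], s3] + [[[[[s1, s2], s6], s5], s4], s3] + [[[[[s1, s5], s6], s2], s4], s3] - [[[[[s1, s6], s5], s2], s4], s3]

A multilinear Lie element is pinned by s1-initial words (s1 innermost).
Composite bracket: [s3, [s4, [s1, [s2, [s6, s5]]]]]
Full expansion: 32 signed words from ab - ba (2^5 = 32).
Only words starting with s1 matter:
  from s1s2s5s6s4s3, sign -1: term -[[[[[s1, s2], s5], s6], s4], s3]
  from s1s2s6s5s4s3, sign +1: term +[[[[[s1, s2], s6], s5], s4], s3]
  from s1s5s6s2s4s3, sign +1: term +[[[[[s1, s5], s6], s2], s4], s3]
  from s1s6s5s2s4s3, sign -1: term -[[[[[s1, s6], s5], s2], s4], s3]


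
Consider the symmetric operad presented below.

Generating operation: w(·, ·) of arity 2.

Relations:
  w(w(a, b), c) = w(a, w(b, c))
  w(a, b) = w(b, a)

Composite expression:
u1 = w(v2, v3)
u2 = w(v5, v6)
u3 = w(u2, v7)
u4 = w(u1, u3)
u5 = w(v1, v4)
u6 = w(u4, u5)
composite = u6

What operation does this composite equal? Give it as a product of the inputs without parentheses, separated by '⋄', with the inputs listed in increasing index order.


v1 ⋄ v2 ⋄ v3 ⋄ v4 ⋄ v5 ⋄ v6 ⋄ v7

Both nesting and order wash out for w; what remains is which v's occur.
w(v2, v3) unparenthesizes to v2 ⋄ v3
w(v5, v6) unparenthesizes to v5 ⋄ v6
w(w(v5, v6), v7) unparenthesizes to v5 ⋄ v6 ⋄ v7
w(w(v2, v3), w(w(v5, v6), v7)) unparenthesizes to v2 ⋄ v3 ⋄ v5 ⋄ v6 ⋄ v7
w(v1, v4) unparenthesizes to v1 ⋄ v4
w(w(w(v2, v3), w(w(v5, v6), v7)), w(v1, v4)) unparenthesizes to v2 ⋄ v3 ⋄ v5 ⋄ v6 ⋄ v7 ⋄ v1 ⋄ v4
rearranged into index order: v1 ⋄ v2 ⋄ v3 ⋄ v4 ⋄ v5 ⋄ v6 ⋄ v7


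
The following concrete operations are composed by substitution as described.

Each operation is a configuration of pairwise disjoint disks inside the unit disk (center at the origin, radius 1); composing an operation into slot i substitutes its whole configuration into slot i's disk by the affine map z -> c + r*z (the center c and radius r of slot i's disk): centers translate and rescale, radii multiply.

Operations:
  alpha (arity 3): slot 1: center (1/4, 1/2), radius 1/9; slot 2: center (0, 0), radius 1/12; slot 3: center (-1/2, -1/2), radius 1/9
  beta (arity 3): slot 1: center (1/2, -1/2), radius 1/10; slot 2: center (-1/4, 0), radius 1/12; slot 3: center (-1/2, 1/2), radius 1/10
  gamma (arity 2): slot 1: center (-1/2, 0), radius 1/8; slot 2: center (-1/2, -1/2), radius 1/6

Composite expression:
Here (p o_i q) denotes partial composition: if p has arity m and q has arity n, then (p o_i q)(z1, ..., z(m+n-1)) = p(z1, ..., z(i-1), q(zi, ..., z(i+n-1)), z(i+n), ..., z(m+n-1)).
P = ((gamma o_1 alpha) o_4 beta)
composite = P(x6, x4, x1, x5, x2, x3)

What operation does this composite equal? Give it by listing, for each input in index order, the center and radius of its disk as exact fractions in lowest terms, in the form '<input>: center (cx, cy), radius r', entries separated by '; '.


x1: center (-9/16, -1/16), radius 1/72; x2: center (-13/24, -1/2), radius 1/72; x3: center (-7/12, -5/12), radius 1/60; x4: center (-1/2, 0), radius 1/96; x5: center (-5/12, -7/12), radius 1/60; x6: center (-15/32, 1/16), radius 1/72

Follow each x-input down from gamma: c' goes to c + r*c', radius to r*r'.
input x6: composing its 2 substitution steps yields center (-15/32, 1/16), radius 1/72
input x4: composing its 2 substitution steps yields center (-1/2, 0), radius 1/96
input x1: composing its 2 substitution steps yields center (-9/16, -1/16), radius 1/72
input x5: composing its 2 substitution steps yields center (-5/12, -7/12), radius 1/60
input x2: composing its 2 substitution steps yields center (-13/24, -1/2), radius 1/72
input x3: composing its 2 substitution steps yields center (-7/12, -5/12), radius 1/60


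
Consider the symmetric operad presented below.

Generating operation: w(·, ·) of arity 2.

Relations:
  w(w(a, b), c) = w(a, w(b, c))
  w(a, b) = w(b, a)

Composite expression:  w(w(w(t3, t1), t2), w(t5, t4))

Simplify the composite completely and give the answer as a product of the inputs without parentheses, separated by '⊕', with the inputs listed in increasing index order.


t1 ⊕ t2 ⊕ t3 ⊕ t4 ⊕ t5


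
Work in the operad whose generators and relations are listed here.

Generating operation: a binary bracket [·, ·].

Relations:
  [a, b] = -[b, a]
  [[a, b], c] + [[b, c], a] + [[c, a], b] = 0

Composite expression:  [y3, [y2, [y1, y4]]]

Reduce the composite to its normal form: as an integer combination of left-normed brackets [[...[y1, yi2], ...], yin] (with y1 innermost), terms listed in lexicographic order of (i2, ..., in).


[[[y1, y4], y2], y3]

Antisymmetry and Jacobi reduce to y1-anchored left-normed brackets.
Composite bracket: [y3, [y2, [y1, y4]]]
Applying ab - ba throughout gives 8 signed words (2^3 = 8).
The y1-initial words carry the normal form:
  word y1y4y2y3 has sign +1, contributing +[[[y1, y4], y2], y3]


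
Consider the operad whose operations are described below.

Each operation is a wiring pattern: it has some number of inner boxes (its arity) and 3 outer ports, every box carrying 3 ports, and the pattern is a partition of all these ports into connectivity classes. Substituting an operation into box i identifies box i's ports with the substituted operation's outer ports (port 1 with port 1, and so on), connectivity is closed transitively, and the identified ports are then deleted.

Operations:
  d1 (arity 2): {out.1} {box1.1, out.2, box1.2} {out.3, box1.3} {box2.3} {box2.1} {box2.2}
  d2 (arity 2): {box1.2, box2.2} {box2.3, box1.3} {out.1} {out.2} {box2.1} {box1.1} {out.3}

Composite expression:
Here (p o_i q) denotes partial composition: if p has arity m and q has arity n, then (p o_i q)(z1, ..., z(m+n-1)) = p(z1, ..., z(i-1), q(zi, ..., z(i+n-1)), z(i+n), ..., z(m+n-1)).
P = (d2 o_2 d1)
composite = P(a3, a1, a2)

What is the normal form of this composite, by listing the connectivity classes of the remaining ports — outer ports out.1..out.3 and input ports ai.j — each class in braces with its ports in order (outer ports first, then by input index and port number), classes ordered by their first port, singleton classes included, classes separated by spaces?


{out.1} {out.2} {out.3} {a1.1, a1.2, a3.2} {a1.3, a3.3} {a2.1} {a2.2} {a2.3} {a3.1}

Two ports join when wires chain via d2-identified ports.
through d1, on inputs (a1, a2): {out.1} {out.2, a1.1, a1.2} {out.3, a1.3} {a2.1} {a2.2} {a2.3} (out.j = stage outer ports)
through d2, on inputs (a3, a1, a2): {out.1} {out.2} {out.3} {a1.1, a1.2, a3.2} {a1.3, a3.3} {a2.1} {a2.2} {a2.3} {a3.1} (out.j = stage outer ports)


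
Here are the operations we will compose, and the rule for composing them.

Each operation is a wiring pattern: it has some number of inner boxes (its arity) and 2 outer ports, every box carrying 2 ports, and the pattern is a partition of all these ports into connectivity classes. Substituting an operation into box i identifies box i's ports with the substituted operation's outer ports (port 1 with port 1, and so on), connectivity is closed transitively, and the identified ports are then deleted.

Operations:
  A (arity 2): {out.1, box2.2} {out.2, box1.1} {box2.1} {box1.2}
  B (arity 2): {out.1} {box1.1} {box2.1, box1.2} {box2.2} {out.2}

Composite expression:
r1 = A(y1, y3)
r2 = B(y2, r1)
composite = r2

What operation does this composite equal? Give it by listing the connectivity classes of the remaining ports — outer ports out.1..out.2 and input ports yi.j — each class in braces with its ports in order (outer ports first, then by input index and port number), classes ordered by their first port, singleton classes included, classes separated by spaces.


Connectivity passes through glued B-boundaries; trace each wire chain.
composing A on (y1, y3), with out.j its own outer ports: {out.1, y3.2} {out.2, y1.1} {y1.2} {y3.1}
composing B on (y2, y1, y3), with out.j its own outer ports: {out.1} {out.2} {y1.1} {y1.2} {y2.1} {y2.2, y3.2} {y3.1}

{out.1} {out.2} {y1.1} {y1.2} {y2.1} {y2.2, y3.2} {y3.1}


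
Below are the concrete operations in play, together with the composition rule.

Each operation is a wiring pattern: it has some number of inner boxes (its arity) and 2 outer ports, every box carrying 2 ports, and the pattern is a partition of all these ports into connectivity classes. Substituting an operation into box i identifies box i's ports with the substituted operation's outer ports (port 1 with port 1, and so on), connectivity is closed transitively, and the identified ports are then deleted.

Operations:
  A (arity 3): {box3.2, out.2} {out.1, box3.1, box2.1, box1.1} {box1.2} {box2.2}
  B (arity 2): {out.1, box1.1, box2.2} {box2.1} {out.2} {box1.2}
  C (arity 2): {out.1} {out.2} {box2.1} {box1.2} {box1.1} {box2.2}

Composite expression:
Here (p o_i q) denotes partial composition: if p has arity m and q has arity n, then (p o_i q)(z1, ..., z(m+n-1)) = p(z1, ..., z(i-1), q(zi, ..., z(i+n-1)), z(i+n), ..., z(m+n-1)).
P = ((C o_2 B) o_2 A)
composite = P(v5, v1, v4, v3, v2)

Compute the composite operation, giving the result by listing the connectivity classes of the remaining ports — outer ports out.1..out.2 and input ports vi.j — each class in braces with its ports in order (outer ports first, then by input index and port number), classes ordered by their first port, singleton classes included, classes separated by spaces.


{out.1} {out.2} {v1.1, v2.2, v3.1, v4.1} {v1.2} {v2.1} {v3.2} {v4.2} {v5.1} {v5.2}

Two ports join when wires chain via C-identified ports.
through A, on inputs (v1, v4, v3): {out.1, v1.1, v3.1, v4.1} {out.2, v3.2} {v1.2} {v4.2} (out.j = stage outer ports)
through B, on inputs (v1, v4, v3, v2): {out.1, v1.1, v2.2, v3.1, v4.1} {out.2} {v1.2} {v2.1} {v3.2} {v4.2} (out.j = stage outer ports)
through C, on inputs (v5, v1, v4, v3, v2): {out.1} {out.2} {v1.1, v2.2, v3.1, v4.1} {v1.2} {v2.1} {v3.2} {v4.2} {v5.1} {v5.2} (out.j = stage outer ports)


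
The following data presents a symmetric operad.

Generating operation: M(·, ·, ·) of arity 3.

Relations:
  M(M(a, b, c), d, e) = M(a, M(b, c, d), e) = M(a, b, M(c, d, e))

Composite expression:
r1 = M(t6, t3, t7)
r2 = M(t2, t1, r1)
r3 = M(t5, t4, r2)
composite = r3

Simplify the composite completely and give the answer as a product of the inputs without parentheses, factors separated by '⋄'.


The M-tree's shape is irrelevant; the t-reading-order decides.
M(t6, t3, t7) linearizes to t6 ⋄ t3 ⋄ t7
M(t2, t1, M(t6, t3, t7)) linearizes to t2 ⋄ t1 ⋄ t6 ⋄ t3 ⋄ t7
M(t5, t4, M(t2, t1, M(t6, t3, t7))) linearizes to t5 ⋄ t4 ⋄ t2 ⋄ t1 ⋄ t6 ⋄ t3 ⋄ t7

t5 ⋄ t4 ⋄ t2 ⋄ t1 ⋄ t6 ⋄ t3 ⋄ t7


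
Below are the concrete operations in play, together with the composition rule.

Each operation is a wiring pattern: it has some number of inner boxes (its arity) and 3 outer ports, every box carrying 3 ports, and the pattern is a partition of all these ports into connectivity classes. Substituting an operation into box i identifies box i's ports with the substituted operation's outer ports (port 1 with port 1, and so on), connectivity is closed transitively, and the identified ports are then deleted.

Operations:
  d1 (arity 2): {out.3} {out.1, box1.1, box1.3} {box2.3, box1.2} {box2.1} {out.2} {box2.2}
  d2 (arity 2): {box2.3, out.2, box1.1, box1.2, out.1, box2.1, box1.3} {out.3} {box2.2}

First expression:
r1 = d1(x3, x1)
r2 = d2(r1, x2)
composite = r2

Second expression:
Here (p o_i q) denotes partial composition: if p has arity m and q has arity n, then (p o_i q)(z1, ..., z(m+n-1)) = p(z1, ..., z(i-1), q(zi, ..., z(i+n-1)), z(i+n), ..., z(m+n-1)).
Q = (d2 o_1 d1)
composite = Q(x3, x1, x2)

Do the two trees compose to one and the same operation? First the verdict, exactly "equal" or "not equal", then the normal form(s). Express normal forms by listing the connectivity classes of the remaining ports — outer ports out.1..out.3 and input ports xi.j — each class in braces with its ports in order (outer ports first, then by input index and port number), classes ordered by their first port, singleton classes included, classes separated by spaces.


Normal form of the first expression: {out.1, out.2, x2.1, x2.3, x3.1, x3.3} {out.3} {x1.1} {x1.2} {x1.3, x3.2} {x2.2}
Normal form of the second expression: {out.1, out.2, x2.1, x2.3, x3.1, x3.3} {out.3} {x1.1} {x1.2} {x1.3, x3.2} {x2.2}
The forms coincide; equal.

equal — both sides give {out.1, out.2, x2.1, x2.3, x3.1, x3.3} {out.3} {x1.1} {x1.2} {x1.3, x3.2} {x2.2}


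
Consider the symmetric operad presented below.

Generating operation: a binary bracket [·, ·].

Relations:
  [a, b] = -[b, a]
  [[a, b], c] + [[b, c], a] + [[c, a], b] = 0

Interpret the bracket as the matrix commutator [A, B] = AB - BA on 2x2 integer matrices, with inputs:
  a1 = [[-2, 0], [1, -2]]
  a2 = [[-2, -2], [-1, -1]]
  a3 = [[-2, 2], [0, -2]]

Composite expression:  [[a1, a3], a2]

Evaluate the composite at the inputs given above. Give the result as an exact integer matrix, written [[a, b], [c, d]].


[a1, a3] = [[-2, 0], [0, 2]]
[[a1, a3], a2] = [[0, 8], [-4, 0]]

[[0, 8], [-4, 0]]


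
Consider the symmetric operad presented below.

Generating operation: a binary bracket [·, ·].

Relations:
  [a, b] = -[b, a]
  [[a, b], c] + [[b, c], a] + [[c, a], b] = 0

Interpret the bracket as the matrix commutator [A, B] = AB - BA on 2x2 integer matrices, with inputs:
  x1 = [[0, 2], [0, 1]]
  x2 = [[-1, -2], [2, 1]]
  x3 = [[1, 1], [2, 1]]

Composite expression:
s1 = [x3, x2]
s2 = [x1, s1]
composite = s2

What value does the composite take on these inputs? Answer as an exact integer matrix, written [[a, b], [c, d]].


[[-8, -26], [-4, 8]]

[x3, x2] = [[6, 2], [-4, -6]]
[x1, [x3, x2]] = [[-8, -26], [-4, 8]]


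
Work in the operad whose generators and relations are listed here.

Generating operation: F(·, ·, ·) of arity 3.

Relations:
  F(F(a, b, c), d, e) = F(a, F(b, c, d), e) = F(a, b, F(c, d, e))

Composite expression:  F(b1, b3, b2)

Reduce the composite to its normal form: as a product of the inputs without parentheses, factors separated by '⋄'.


Key point: F is associative — brackets drop, the b-order remains.
F(b1, b3, b2) collapses to b1 ⋄ b3 ⋄ b2

b1 ⋄ b3 ⋄ b2


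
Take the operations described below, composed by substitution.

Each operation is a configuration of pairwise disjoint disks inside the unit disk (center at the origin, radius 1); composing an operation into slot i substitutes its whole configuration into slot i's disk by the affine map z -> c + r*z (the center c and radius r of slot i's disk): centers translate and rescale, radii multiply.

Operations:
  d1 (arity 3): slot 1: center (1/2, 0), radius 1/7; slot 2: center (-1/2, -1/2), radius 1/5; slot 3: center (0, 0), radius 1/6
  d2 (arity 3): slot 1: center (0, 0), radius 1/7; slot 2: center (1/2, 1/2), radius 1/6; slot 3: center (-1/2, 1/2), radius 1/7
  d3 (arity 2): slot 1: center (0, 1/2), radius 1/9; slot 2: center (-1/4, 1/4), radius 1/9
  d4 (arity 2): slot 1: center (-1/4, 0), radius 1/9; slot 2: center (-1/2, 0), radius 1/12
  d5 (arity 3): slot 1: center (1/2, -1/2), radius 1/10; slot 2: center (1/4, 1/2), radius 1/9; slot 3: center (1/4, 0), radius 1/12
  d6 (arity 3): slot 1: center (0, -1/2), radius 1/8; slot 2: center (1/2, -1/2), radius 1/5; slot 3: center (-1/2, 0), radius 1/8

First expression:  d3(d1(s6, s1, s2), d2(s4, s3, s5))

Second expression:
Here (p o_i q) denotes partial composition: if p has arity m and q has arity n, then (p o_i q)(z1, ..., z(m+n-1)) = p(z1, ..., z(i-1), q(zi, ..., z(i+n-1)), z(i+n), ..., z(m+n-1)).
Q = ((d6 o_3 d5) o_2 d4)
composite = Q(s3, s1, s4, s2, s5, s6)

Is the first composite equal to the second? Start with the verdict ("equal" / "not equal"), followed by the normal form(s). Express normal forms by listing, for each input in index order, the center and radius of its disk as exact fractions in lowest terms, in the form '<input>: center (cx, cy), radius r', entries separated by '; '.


The first composite normalizes to s1: center (-1/18, 4/9), radius 1/45; s2: center (0, 1/2), radius 1/54; s3: center (-7/36, 11/36), radius 1/54; s4: center (-1/4, 1/4), radius 1/63; s5: center (-11/36, 11/36), radius 1/63; s6: center (1/18, 1/2), radius 1/63
The second composite normalizes to s1: center (9/20, -1/2), radius 1/45; s2: center (-7/16, -1/16), radius 1/80; s3: center (0, -1/2), radius 1/8; s4: center (2/5, -1/2), radius 1/60; s5: center (-15/32, 1/16), radius 1/72; s6: center (-15/32, 0), radius 1/96
They disagree, so not equal.

not equal: they reduce to s1: center (-1/18, 4/9), radius 1/45; s2: center (0, 1/2), radius 1/54; s3: center (-7/36, 11/36), radius 1/54; s4: center (-1/4, 1/4), radius 1/63; s5: center (-11/36, 11/36), radius 1/63; s6: center (1/18, 1/2), radius 1/63 and s1: center (9/20, -1/2), radius 1/45; s2: center (-7/16, -1/16), radius 1/80; s3: center (0, -1/2), radius 1/8; s4: center (2/5, -1/2), radius 1/60; s5: center (-15/32, 1/16), radius 1/72; s6: center (-15/32, 0), radius 1/96


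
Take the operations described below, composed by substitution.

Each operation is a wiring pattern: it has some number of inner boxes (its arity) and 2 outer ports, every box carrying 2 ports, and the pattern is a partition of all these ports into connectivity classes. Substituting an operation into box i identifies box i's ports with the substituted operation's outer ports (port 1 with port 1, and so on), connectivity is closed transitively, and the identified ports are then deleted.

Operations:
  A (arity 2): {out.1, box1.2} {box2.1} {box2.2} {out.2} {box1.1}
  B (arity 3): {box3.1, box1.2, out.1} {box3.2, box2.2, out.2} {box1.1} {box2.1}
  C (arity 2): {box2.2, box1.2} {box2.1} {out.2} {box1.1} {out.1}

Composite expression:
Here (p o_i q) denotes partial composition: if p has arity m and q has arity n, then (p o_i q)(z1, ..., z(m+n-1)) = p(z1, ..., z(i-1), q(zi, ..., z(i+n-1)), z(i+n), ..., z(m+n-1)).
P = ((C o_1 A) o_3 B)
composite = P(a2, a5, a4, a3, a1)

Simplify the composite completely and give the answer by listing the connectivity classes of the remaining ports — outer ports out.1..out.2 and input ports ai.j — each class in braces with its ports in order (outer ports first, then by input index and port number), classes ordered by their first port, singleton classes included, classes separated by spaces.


{out.1} {out.2} {a1.1, a4.2} {a1.2, a3.2} {a2.1} {a2.2} {a3.1} {a4.1} {a5.1} {a5.2}


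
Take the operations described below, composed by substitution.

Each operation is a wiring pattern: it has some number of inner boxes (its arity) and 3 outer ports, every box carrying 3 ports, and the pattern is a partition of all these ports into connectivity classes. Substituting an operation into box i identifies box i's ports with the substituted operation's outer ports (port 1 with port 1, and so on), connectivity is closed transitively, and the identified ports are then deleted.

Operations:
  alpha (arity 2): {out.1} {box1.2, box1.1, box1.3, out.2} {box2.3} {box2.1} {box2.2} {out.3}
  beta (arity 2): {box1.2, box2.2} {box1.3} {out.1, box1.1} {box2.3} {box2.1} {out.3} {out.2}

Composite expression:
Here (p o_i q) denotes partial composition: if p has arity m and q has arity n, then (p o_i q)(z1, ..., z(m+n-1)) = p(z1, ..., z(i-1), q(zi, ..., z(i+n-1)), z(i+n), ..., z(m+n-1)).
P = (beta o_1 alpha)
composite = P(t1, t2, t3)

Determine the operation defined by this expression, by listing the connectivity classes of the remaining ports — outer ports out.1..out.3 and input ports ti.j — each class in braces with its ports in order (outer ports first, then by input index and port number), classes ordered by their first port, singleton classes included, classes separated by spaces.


{out.1} {out.2} {out.3} {t1.1, t1.2, t1.3, t3.2} {t2.1} {t2.2} {t2.3} {t3.1} {t3.3}

Substituting into beta glues patterns; closure does the rest.
through alpha, on inputs (t1, t2): {out.1} {out.2, t1.1, t1.2, t1.3} {out.3} {t2.1} {t2.2} {t2.3} (out.j = stage outer ports)
through beta, on inputs (t1, t2, t3): {out.1} {out.2} {out.3} {t1.1, t1.2, t1.3, t3.2} {t2.1} {t2.2} {t2.3} {t3.1} {t3.3} (out.j = stage outer ports)


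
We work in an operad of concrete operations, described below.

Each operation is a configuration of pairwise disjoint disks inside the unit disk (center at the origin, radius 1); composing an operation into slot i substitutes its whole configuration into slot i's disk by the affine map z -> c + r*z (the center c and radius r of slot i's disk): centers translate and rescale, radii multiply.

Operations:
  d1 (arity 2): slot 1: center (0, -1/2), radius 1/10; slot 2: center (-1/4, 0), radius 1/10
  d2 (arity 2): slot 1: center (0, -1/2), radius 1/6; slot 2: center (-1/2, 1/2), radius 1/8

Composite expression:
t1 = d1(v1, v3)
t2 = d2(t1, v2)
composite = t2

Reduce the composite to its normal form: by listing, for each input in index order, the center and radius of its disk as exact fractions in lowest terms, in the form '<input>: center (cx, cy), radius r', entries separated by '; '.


v1: center (0, -7/12), radius 1/60; v2: center (-1/2, 1/2), radius 1/8; v3: center (-1/24, -1/2), radius 1/60

Affine substitution under d2: radii multiply and v-centers shift.
input v1: applying the 2 nested substitutions gives center (0, -7/12), radius 1/60
input v3: applying the 2 nested substitutions gives center (-1/24, -1/2), radius 1/60
input v2: applying the 1 nested substitution gives center (-1/2, 1/2), radius 1/8


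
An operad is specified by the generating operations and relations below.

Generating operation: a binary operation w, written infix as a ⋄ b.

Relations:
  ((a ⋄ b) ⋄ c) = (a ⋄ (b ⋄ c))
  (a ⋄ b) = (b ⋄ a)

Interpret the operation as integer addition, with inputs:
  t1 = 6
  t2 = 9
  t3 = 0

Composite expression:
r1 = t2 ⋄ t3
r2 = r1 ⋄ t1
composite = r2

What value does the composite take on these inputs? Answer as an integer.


(t2 ⋄ t3) = 9
((t2 ⋄ t3) ⋄ t1) = 15

15


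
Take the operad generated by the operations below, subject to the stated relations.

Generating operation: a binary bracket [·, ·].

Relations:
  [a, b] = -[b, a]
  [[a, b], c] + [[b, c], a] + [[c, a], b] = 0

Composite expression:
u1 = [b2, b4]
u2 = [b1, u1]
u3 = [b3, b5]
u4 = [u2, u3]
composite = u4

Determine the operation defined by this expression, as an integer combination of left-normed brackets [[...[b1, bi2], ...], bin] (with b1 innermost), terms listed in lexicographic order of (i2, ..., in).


[[[[b1, b2], b4], b3], b5] - [[[[b1, b2], b4], b5], b3] - [[[[b1, b4], b2], b3], b5] + [[[[b1, b4], b2], b5], b3]


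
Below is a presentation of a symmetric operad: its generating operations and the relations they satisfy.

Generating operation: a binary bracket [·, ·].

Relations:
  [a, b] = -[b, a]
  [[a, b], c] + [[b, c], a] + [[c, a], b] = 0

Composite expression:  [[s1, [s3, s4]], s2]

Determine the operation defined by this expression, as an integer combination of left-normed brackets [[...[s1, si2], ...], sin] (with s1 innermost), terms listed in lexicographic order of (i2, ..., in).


[[[s1, s3], s4], s2] - [[[s1, s4], s3], s2]

A multilinear Lie element is pinned by s1-initial words (s1 innermost).
Composite bracket: [[s1, [s3, s4]], s2]
Full expansion: 8 signed words from ab - ba (2^3 = 8).
Words beginning with s1 determine it all:
  word s1s3s4s2 has sign +1, contributing +[[[s1, s3], s4], s2]
  word s1s4s3s2 has sign -1, contributing -[[[s1, s4], s3], s2]


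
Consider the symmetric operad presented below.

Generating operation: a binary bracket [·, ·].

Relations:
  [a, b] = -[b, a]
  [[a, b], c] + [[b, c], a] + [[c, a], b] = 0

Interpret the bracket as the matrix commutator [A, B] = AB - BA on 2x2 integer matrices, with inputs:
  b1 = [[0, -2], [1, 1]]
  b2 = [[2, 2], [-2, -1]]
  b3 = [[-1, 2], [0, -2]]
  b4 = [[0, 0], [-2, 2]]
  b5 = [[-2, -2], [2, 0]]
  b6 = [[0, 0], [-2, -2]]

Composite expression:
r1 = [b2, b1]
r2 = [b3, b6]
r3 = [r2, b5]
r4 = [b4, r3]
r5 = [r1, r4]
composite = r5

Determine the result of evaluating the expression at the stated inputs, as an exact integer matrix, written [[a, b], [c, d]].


[[-176, 192], [128, 176]]

[b2, b1] = [[-2, -4], [-1, 2]]
[b3, b6] = [[-4, -4], [2, 4]]
[[b3, b6], b5] = [[-4, 8], [12, 4]]
[b4, [[b3, b6], b5]] = [[16, -16], [40, -16]]
[[b2, b1], [b4, [[b3, b6], b5]]] = [[-176, 192], [128, 176]]


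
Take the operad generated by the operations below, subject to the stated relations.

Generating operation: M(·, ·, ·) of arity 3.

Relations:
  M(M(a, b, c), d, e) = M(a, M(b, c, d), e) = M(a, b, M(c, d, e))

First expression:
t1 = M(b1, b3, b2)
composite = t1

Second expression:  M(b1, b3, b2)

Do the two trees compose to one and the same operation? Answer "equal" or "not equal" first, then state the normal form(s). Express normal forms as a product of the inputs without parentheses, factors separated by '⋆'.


equal; the common form is b1 ⋆ b3 ⋆ b2

In normal form, the first expression is b1 ⋆ b3 ⋆ b2
In normal form, the second expression is b1 ⋆ b3 ⋆ b2
The normal forms match — equal.


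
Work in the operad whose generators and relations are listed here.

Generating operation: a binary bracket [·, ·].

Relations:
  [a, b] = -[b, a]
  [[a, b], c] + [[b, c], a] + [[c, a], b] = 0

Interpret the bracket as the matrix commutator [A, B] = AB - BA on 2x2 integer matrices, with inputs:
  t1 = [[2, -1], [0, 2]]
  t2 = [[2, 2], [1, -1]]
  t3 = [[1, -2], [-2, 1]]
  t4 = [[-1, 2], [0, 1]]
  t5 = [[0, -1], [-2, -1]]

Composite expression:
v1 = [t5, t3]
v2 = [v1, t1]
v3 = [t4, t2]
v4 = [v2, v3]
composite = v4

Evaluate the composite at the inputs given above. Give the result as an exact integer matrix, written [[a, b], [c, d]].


[[8, -56], [-8, -8]]

[t5, t3] = [[-2, -2], [2, 2]]
[[t5, t3], t1] = [[2, 4], [0, -2]]
[t4, t2] = [[2, -10], [2, -2]]
[[[t5, t3], t1], [t4, t2]] = [[8, -56], [-8, -8]]
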